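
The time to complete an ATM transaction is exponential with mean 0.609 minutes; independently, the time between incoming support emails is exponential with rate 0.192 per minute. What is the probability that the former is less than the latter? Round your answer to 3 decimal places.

λ_1 = 1/0.609 = 1.64204, λ_2 = 0.192.
For independent exponentials, P(the former < the latter) = λ_1/(λ_1+λ_2) = 1.64204/1.83404 ≈ 0.895.

0.895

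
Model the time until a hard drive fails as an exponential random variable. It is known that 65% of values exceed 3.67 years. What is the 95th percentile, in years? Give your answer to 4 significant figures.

e^(−λ·3.67) = 0.65 ⇒ λ = −ln(0.65)/3.67 = 0.11738.
95th percentile: 1 − e^(−λt) = 0.95, t = −ln(0.05)/λ = 25.5218 years.

25.52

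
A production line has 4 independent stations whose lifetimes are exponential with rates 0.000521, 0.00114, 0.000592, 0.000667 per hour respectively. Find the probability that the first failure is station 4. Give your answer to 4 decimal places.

0.2284

The time to first failure is exponential with rate Σλ = 0.000521 + 0.00114 + 0.000592 + 0.000667 = 0.00292.
P(station 4 first) = λ_4/Σλ = 0.000667/0.00292 ≈ 0.2284.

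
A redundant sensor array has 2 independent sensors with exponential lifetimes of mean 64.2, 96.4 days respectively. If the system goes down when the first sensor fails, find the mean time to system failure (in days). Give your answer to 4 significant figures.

38.54

The first failure time is exponential with rate Σλ_i = 1/64.2 + 1/96.4 = 0.0259498 per day.
E[min] = 1/Σλ = 1/0.0259498 = 38.536 days.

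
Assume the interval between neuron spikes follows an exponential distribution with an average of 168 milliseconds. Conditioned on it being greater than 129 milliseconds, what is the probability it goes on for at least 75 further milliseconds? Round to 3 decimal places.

The rate is λ = 1/168 = 0.00595238 per millisecond.
P(X > s+t | X > s) = e^(−λ(s+t))/e^(−λs) = e^(−λt), independent of s = 129.
P(X > 75) = e^(−0.44643) ≈ 0.640.

0.640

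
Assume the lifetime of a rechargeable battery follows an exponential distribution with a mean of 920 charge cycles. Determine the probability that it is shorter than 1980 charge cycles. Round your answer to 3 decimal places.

0.884

The rate is λ = 1/920 = 0.00108696 per charge cycle.
P(X ≤ 1980) = 1 − e^(−λ·1980) = 1 − e^(−2.1522) ≈ 0.884.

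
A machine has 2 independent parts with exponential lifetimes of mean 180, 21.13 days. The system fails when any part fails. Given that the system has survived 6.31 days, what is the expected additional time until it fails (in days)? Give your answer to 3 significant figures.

First-failure rate Σλ = 1/180 + 1/21.13 = 0.0528816.
By memorylessness the expected residual is 1/Σλ = 18.9102 days, regardless of the 6.31 already elapsed.

18.9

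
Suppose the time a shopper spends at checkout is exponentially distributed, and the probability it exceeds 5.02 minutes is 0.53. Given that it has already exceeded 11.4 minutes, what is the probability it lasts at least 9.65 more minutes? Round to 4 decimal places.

0.2951

From e^(−λ·5.02) = 0.53, λ = −ln(0.53)/5.02 = 0.12647.
Memoryless: P(X > 11.4+9.65 | X > 11.4) = P(X > 9.65) = e^(−0.12647·9.65) ≈ 0.2951.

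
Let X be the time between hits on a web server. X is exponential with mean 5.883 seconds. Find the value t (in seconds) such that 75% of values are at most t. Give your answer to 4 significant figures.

8.156

The rate is λ = 1/5.883 = 0.169981 per second.
Set 1 − e^(−λt) = 0.75, so t = −ln(0.25)/λ = 1.3863/0.169981 ≈ 8.15557 seconds.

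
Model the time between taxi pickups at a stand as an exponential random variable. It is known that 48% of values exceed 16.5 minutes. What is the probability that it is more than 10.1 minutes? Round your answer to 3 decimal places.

0.638

e^(−λ·16.5) = 0.48 ⇒ λ = −ln(0.48)/16.5 = 0.044483.
P(X > 10.1) = e^(−0.044483·10.1) = e^(−0.44928) ≈ 0.638.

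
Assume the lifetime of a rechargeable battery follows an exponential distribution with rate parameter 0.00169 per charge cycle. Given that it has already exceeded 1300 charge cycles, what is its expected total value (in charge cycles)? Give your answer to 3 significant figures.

By memorylessness, E[X | X > 1300] = 1300 + 1/λ = 1300 + 591.716 = 1891.72 charge cycles.

1890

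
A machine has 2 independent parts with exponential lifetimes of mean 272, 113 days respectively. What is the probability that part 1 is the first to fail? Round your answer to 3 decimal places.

0.294

Rates: λ_i = 1/mean_i → 0.00367647, 0.00884956; Σλ = 0.012526.
P(part 1 first) = λ_1/Σλ = 0.00367647/0.012526 ≈ 0.294.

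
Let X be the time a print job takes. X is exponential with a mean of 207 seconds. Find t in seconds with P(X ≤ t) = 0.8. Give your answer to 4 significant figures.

The rate is λ = 1/207 = 0.00483092 per second.
Set 1 − e^(−λt) = 0.8, so t = −ln(0.2)/λ = 1.6094/0.00483092 ≈ 333.154 seconds.

333.2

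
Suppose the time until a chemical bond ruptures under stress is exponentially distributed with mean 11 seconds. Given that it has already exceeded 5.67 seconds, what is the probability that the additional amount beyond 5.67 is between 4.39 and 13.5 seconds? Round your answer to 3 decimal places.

The rate is λ = 1/11 = 0.0909091 per second.
Memoryless: the residual past 5.67 is again Exp(λ).
P(4.39 < residual < 13.5) = e^(−λ·4.39) − e^(−λ·13.5) = 0.67093 − 0.29309 ≈ 0.378.

0.378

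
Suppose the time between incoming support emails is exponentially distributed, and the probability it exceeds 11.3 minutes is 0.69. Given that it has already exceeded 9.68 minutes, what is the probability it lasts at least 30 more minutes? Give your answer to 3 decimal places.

0.373

From e^(−λ·11.3) = 0.69, λ = −ln(0.69)/11.3 = 0.0328375.
Memoryless: P(X > 9.68+30 | X > 9.68) = P(X > 30) = e^(−0.0328375·30) ≈ 0.373.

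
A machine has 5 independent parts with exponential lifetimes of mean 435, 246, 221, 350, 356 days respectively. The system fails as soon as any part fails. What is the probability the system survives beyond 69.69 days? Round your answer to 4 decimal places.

The first failure time is exponential with rate Σλ_i = 1/435 + 1/246 + 1/221 + 1/350 + 1/356 = 0.0165549 per day.
P(min > 69.69) = e^(−0.0165549·69.69) = e^(−1.1537) ≈ 0.3155.

0.3155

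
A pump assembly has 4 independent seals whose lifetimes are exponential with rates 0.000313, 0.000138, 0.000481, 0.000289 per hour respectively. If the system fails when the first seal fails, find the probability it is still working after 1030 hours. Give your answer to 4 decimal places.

0.2843

The time to first failure is exponential with rate Σλ = 0.000313 + 0.000138 + 0.000481 + 0.000289 = 0.001221.
P(min > 1030) = e^(−0.001221·1030) = e^(−1.2576) ≈ 0.2843.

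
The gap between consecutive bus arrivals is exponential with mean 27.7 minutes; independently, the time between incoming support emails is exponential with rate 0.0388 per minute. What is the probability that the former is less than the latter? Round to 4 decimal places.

λ_1 = 1/27.7 = 0.0361011, λ_2 = 0.0388.
For independent exponentials, P(the former < the latter) = λ_1/(λ_1+λ_2) = 0.0361011/0.0749011 ≈ 0.4820.

0.4820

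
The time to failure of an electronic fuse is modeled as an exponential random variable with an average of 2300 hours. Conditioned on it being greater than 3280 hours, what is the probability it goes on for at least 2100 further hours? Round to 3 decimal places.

The rate is λ = 1/2300 = 0.000434783 per hour.
By the memoryless property, P(X > 3280+2100 | X > 3280) = P(X > 2100).
P(X > 2100) = e^(−0.91304) ≈ 0.401.

0.401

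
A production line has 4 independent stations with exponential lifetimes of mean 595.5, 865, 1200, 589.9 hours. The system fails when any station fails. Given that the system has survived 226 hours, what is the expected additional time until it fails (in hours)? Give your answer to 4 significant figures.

186.4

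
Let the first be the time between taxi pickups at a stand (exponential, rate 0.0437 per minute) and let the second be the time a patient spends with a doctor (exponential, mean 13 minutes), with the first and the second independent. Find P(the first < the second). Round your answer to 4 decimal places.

λ_1 = 0.0437, λ_2 = 1/13 = 0.0769231.
For independent exponentials, P(the first < the second) = λ_1/(λ_1+λ_2) = 0.0437/0.120623 ≈ 0.3623.

0.3623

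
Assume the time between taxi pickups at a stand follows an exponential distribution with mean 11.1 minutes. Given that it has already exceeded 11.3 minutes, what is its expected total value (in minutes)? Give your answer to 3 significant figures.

The rate is λ = 1/11.1 = 0.0900901 per minute.
By memorylessness, E[X | X > 11.3] = 11.3 + 1/λ = 11.3 + 11.1 = 22.4 minutes.

22.4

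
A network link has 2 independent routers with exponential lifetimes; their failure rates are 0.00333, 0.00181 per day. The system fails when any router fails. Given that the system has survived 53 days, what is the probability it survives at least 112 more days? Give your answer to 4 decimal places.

0.5623

Time to first failure ~ Exp(Σλ) with Σλ = 0.00514.
By memorylessness, P(T > 53+112 | T > 53) = P(T > 112) = e^(−0.00514·112) ≈ 0.5623.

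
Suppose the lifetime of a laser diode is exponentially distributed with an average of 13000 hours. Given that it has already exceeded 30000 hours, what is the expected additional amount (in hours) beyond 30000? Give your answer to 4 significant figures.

The rate is λ = 1/13000 = 0.0000769231 per hour.
By memorylessness, the remaining amount past any threshold is again Exp(λ) with mean 1/λ = 13000 hours.

13000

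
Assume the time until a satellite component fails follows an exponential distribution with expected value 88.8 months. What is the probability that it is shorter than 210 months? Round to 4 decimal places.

The rate is λ = 1/88.8 = 0.0112613 per month.
P(X ≤ 210) = 1 − e^(−λ·210) = 1 − e^(−2.3649) ≈ 0.9060.

0.9060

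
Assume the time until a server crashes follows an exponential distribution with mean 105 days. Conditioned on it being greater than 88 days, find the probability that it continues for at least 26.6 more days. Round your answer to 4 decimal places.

0.7762

The rate is λ = 1/105 = 0.00952381 per day.
By the memoryless property, P(X > 88+26.6 | X > 88) = P(X > 26.6).
P(X > 26.6) = e^(−0.25333) ≈ 0.7762.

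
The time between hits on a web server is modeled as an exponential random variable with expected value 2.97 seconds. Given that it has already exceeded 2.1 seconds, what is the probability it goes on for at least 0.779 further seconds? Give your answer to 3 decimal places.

0.769

The rate is λ = 1/2.97 = 0.3367 per second.
By the memoryless property, P(X > 2.1+0.779 | X > 2.1) = P(X > 0.779).
P(X > 0.779) = e^(−0.26229) ≈ 0.769.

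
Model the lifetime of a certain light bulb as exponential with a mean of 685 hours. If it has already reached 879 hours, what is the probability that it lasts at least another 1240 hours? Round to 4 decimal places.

0.1636

The rate is λ = 1/685 = 0.00145985 per hour.
P(X > s+t | X > s) = e^(−λ(s+t))/e^(−λs) = e^(−λt), independent of s = 879.
P(X > 1240) = e^(−1.8102) ≈ 0.1636.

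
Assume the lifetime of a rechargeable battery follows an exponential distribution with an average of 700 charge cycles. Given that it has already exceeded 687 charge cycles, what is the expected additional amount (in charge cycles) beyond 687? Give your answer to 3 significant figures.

700

The rate is λ = 1/700 = 0.00142857 per charge cycle.
By memorylessness, the remaining amount past any threshold is again Exp(λ) with mean 1/λ = 700 charge cycles.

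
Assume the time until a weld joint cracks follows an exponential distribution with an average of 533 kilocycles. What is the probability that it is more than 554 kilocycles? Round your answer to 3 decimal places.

The rate is λ = 1/533 = 0.00187617 per kilocycle.
P(X > 554) = e^(−λ·554) = e^(−1.0394) ≈ 0.354.

0.354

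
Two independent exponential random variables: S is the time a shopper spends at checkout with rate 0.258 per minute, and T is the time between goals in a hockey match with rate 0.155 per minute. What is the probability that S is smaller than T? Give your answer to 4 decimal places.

λ_1 = 0.258, λ_2 = 0.155.
For independent exponentials, P(S < T) = λ_1/(λ_1+λ_2) = 0.258/0.413 ≈ 0.6247.

0.6247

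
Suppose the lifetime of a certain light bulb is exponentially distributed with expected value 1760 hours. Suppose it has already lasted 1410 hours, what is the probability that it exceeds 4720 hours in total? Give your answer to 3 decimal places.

0.152

The rate is λ = 1/1760 = 0.000568182 per hour.
By the memoryless property, P(X > 1410+3310 | X > 1410) = P(X > 3310).
P(X > 3310) = e^(−1.8807) ≈ 0.152.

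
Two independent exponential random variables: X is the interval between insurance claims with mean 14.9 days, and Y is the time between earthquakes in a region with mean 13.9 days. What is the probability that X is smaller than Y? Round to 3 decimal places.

0.483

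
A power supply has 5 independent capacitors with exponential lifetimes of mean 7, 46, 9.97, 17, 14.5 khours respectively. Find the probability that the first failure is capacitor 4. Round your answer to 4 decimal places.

0.1498

Rates: λ_i = 1/mean_i → 0.142857, 0.0217391, 0.100301, 0.0588235, 0.0689655; Σλ = 0.392686.
P(capacitor 4 first) = λ_4/Σλ = 0.0588235/0.392686 ≈ 0.1498.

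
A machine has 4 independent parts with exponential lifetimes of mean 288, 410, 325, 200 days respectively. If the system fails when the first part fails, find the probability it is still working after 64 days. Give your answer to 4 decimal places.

The first failure time is exponential with rate Σλ_i = 1/288 + 1/410 + 1/325 + 1/200 = 0.0139882 per day.
P(min > 64) = e^(−0.0139882·64) = e^(−0.89524) ≈ 0.4085.

0.4085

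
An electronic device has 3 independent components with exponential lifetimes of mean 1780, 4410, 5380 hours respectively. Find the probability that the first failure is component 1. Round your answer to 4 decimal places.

0.5765

Rates: λ_i = 1/mean_i → 0.000561798, 0.000226757, 0.000185874; Σλ = 0.000974429.
P(component 1 first) = λ_1/Σλ = 0.000561798/0.000974429 ≈ 0.5765.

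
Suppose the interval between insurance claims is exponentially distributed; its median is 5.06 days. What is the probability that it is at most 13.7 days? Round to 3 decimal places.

0.847

For an exponential, median = ln(2)/λ, so λ = ln 2 / 5.06 = 0.136986 per day.
P(X ≤ 13.7) = 1 − e^(−λ·13.7) = 1 − e^(−1.8767) ≈ 0.847.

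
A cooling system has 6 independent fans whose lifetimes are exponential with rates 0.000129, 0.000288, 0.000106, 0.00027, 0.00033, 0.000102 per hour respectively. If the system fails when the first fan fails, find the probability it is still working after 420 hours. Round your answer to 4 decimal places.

0.5978

The time to first failure is exponential with rate Σλ = 0.000129 + 0.000288 + 0.000106 + 0.00027 + 0.00033 + 0.000102 = 0.001225.
P(min > 420) = e^(−0.001225·420) = e^(−0.5145) ≈ 0.5978.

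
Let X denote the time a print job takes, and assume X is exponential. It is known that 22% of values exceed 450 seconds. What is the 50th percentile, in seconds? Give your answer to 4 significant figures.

e^(−λ·450) = 0.22 ⇒ λ = −ln(0.22)/450 = 0.00336473.
50th percentile: 1 − e^(−λt) = 0.5, t = −ln(0.5)/λ = 206.004 seconds.

206.0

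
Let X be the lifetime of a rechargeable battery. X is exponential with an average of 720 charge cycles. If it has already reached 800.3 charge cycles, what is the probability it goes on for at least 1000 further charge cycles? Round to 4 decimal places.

0.2494

The rate is λ = 1/720 = 0.00138889 per charge cycle.
P(X > s+t | X > s) = e^(−λ(s+t))/e^(−λs) = e^(−λt), independent of s = 800.3.
P(X > 1000) = e^(−1.3889) ≈ 0.2494.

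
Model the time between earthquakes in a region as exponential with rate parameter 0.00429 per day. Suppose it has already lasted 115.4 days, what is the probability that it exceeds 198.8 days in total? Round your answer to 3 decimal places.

0.699

By the memoryless property, P(X > 115.4+83.4 | X > 115.4) = P(X > 83.4).
P(X > 83.4) = e^(−0.35779) ≈ 0.699.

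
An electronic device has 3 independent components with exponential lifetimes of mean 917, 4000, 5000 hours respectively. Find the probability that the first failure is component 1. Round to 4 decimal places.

0.7079

Rates: λ_i = 1/mean_i → 0.00109051, 0.00025, 0.0002; Σλ = 0.00154051.
P(component 1 first) = λ_1/Σλ = 0.00109051/0.00154051 ≈ 0.7079.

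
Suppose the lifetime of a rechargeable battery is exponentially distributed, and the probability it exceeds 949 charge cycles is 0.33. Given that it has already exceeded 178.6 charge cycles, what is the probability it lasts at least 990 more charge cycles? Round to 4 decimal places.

0.3146

From e^(−λ·949) = 0.33, λ = −ln(0.33)/949 = 0.00116824.
Memoryless: P(X > 178.6+990 | X > 178.6) = P(X > 990) = e^(−0.00116824·990) ≈ 0.3146.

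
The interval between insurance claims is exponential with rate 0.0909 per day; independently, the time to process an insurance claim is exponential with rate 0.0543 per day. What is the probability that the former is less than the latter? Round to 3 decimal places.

λ_1 = 0.0909, λ_2 = 0.0543.
For independent exponentials, P(the former < the latter) = λ_1/(λ_1+λ_2) = 0.0909/0.1452 ≈ 0.626.

0.626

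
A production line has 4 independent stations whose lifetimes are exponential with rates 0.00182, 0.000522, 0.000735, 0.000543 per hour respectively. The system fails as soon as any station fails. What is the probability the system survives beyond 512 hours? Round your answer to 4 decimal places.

0.1567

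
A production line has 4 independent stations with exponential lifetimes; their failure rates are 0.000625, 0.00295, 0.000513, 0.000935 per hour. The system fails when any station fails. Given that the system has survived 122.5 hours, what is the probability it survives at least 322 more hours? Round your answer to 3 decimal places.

0.198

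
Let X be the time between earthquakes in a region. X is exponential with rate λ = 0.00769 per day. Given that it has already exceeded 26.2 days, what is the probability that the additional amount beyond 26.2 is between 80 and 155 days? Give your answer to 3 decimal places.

Memoryless: the residual past 26.2 is again Exp(λ).
P(80 < residual < 155) = e^(−λ·80) − e^(−λ·155) = 0.54053 − 0.30363 ≈ 0.237.

0.237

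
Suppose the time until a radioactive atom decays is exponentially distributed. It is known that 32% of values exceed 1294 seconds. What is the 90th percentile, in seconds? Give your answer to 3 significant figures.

e^(−λ·1294) = 0.32 ⇒ λ = −ln(0.32)/1294 = 0.000880552.
90th percentile: 1 − e^(−λt) = 0.9, t = −ln(0.1)/λ = 2614.93 seconds.

2610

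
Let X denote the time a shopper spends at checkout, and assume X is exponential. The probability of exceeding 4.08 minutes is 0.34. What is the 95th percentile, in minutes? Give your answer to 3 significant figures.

e^(−λ·4.08) = 0.34 ⇒ λ = −ln(0.34)/4.08 = 0.264414.
95th percentile: 1 − e^(−λt) = 0.95, t = −ln(0.05)/λ = 11.3297 minutes.

11.3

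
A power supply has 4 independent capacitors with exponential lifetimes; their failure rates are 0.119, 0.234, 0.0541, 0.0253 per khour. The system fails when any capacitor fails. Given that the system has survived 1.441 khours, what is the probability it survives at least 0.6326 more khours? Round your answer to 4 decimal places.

0.7607

Time to first failure ~ Exp(Σλ) with Σλ = 0.4324.
By memorylessness, P(T > 1.441+0.6326 | T > 1.441) = P(T > 0.6326) = e^(−0.4324·0.6326) ≈ 0.7607.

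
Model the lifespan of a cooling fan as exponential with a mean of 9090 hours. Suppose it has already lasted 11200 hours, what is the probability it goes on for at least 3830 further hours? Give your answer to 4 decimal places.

0.6562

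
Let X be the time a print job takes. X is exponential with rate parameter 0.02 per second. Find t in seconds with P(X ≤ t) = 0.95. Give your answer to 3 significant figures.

Set 1 − e^(−λt) = 0.95, so t = −ln(0.05)/λ = 2.9957/0.02 ≈ 149.787 seconds.

150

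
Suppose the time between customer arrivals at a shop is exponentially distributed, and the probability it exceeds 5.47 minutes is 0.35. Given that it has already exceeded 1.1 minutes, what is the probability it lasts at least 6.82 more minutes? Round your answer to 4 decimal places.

0.2701

From e^(−λ·5.47) = 0.35, λ = −ln(0.35)/5.47 = 0.191924.
Memoryless: P(X > 1.1+6.82 | X > 1.1) = P(X > 6.82) = e^(−0.191924·6.82) ≈ 0.2701.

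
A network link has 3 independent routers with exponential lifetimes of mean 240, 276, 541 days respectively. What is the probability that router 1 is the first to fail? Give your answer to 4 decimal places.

Rates: λ_i = 1/mean_i → 0.00416667, 0.00362319, 0.00184843; Σλ = 0.00963828.
P(router 1 first) = λ_1/Σλ = 0.00416667/0.00963828 ≈ 0.4323.

0.4323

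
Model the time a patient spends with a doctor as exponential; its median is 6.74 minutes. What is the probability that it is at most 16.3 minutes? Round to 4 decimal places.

0.8129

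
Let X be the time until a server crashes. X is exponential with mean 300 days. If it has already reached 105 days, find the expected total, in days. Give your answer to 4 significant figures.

405.0

The rate is λ = 1/300 = 0.00333333 per day.
By memorylessness, E[X | X > 105] = 105 + 1/λ = 105 + 300 = 405 days.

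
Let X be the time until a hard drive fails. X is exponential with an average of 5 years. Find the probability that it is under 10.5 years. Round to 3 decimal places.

0.878

The rate is λ = 1/5 = 0.2 per year.
P(X ≤ 10.5) = 1 − e^(−λ·10.5) = 1 − e^(−2.1) ≈ 0.878.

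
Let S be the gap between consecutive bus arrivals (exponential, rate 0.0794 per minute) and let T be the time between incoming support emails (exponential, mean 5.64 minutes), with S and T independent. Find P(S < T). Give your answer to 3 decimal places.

0.309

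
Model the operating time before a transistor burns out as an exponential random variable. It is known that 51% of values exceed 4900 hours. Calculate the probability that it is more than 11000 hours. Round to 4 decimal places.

0.2206

e^(−λ·4900) = 0.51 ⇒ λ = −ln(0.51)/4900 = 0.000137417.
P(X > 11000) = e^(−0.000137417·11000) = e^(−1.5116) ≈ 0.2206.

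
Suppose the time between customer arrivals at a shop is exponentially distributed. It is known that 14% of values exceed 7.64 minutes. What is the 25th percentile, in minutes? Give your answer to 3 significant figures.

e^(−λ·7.64) = 0.14 ⇒ λ = −ln(0.14)/7.64 = 0.257345.
25th percentile: 1 − e^(−λt) = 0.25, t = −ln(0.75)/λ = 1.11789 minutes.

1.12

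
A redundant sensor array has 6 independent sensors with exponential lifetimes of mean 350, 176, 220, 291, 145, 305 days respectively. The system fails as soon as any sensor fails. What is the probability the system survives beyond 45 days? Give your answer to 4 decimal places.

0.3008

The first failure time is exponential with rate Σλ_i = 1/350 + 1/176 + 1/220 + 1/291 + 1/145 + 1/305 = 0.0266961 per day.
P(min > 45) = e^(−0.0266961·45) = e^(−1.2013) ≈ 0.3008.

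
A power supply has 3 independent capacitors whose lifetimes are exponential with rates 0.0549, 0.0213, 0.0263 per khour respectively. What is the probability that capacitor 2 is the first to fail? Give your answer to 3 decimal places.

0.208

The time to first failure is exponential with rate Σλ = 0.0549 + 0.0213 + 0.0263 = 0.1025.
P(capacitor 2 first) = λ_2/Σλ = 0.0213/0.1025 ≈ 0.208.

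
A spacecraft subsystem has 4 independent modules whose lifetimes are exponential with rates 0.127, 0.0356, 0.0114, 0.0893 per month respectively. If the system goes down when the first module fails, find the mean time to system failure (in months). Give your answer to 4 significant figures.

3.798

The time to first failure is exponential with rate Σλ = 0.127 + 0.0356 + 0.0114 + 0.0893 = 0.2633.
E[min] = 1/Σλ = 1/0.2633 = 3.79795 months.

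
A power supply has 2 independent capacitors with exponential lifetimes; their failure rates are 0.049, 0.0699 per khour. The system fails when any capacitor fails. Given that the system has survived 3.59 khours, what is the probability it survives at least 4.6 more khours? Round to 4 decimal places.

Time to first failure ~ Exp(Σλ) with Σλ = 0.1189.
By memorylessness, P(T > 3.59+4.6 | T > 3.59) = P(T > 4.6) = e^(−0.1189·4.6) ≈ 0.5787.

0.5787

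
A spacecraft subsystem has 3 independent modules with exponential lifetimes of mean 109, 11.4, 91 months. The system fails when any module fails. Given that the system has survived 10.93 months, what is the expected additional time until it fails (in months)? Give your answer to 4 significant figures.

9.269

First-failure rate Σλ = 1/109 + 1/11.4 + 1/91 = 0.107883.
By memorylessness the expected residual is 1/Σλ = 9.26933 months, regardless of the 10.93 already elapsed.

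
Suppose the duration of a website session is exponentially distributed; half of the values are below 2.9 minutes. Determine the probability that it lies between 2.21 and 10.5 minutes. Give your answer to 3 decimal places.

0.508

For an exponential, median = ln(2)/λ, so λ = ln 2 / 2.9 = 0.239016 per minute.
P(2.21 < X < 10.5) = e^(−λ·2.21) − e^(−λ·10.5) = 0.58965 − 0.08129 ≈ 0.508.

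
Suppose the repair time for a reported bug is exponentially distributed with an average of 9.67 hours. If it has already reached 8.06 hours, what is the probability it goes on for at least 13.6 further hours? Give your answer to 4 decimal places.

The rate is λ = 1/9.67 = 0.103413 per hour.
The exponential is memoryless, so the remaining time is again Exp(λ): the condition X > 8.06 is irrelevant.
P(X > 13.6) = e^(−1.4064) ≈ 0.2450.

0.2450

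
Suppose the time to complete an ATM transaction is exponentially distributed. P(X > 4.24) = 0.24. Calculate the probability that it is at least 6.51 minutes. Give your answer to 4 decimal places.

0.1118

e^(−λ·4.24) = 0.24 ⇒ λ = −ln(0.24)/4.24 = 0.336584.
P(X > 6.51) = e^(−0.336584·6.51) = e^(−2.1912) ≈ 0.1118.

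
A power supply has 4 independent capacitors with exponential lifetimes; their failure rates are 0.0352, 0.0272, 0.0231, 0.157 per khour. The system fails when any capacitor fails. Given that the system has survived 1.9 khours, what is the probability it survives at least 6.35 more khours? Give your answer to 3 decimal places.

0.214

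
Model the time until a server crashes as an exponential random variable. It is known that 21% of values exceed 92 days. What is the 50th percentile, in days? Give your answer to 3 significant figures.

40.9

e^(−λ·92) = 0.21 ⇒ λ = −ln(0.21)/92 = 0.0169636.
50th percentile: 1 − e^(−λt) = 0.5, t = −ln(0.5)/λ = 40.8609 days.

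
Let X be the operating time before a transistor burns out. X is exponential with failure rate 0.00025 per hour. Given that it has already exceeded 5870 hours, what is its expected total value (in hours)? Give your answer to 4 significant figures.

9870

By memorylessness, E[X | X > 5870] = 5870 + 1/λ = 5870 + 4000 = 9870 hours.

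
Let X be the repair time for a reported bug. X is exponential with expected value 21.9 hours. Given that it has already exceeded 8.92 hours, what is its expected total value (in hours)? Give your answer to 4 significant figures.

30.82

The rate is λ = 1/21.9 = 0.0456621 per hour.
By memorylessness, E[X | X > 8.92] = 8.92 + 1/λ = 8.92 + 21.9 = 30.82 hours.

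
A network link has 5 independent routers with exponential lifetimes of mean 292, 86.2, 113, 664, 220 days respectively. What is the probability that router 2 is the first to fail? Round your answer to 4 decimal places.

Rates: λ_i = 1/mean_i → 0.00342466, 0.0116009, 0.00884956, 0.00150602, 0.00454545; Σλ = 0.0299266.
P(router 2 first) = λ_2/Σλ = 0.0116009/0.0299266 ≈ 0.3876.

0.3876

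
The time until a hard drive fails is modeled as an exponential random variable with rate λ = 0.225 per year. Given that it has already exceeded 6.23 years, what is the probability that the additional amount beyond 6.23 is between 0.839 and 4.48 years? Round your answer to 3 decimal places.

Memoryless: the residual past 6.23 is again Exp(λ).
P(0.839 < residual < 4.48) = e^(−λ·0.839) − e^(−λ·4.48) = 0.82797 − 0.36495 ≈ 0.463.

0.463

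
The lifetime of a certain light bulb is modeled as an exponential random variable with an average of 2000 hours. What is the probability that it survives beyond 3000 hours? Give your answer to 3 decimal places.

The rate is λ = 1/2000 = 0.0005 per hour.
P(X > 3000) = e^(−λ·3000) = e^(−1.5) ≈ 0.223.

0.223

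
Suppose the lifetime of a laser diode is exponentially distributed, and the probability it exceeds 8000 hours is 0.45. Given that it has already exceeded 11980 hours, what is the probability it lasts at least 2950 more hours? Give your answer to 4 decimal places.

0.7449

From e^(−λ·8000) = 0.45, λ = −ln(0.45)/8000 = 0.0000998135.
Memoryless: P(X > 11980+2950 | X > 11980) = P(X > 2950) = e^(−0.0000998135·2950) ≈ 0.7449.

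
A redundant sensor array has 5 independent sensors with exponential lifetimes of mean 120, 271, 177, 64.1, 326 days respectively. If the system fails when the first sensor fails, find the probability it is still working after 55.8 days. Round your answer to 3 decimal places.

0.132

The first failure time is exponential with rate Σλ_i = 1/120 + 1/271 + 1/177 + 1/64.1 + 1/326 = 0.0363412 per day.
P(min > 55.8) = e^(−0.0363412·55.8) = e^(−2.0278) ≈ 0.132.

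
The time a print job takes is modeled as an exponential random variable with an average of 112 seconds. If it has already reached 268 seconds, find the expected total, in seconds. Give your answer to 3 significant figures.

The rate is λ = 1/112 = 0.00892857 per second.
By memorylessness, E[X | X > 268] = 268 + 1/λ = 268 + 112 = 380 seconds.

380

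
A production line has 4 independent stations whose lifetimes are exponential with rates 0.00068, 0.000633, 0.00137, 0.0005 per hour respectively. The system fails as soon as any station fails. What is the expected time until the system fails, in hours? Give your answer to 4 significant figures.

The time to first failure is exponential with rate Σλ = 0.00068 + 0.000633 + 0.00137 + 0.0005 = 0.003183.
E[min] = 1/Σλ = 1/0.003183 = 314.169 hours.

314.2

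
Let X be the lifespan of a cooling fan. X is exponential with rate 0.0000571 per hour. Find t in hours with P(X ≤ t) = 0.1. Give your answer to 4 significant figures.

Set 1 − e^(−λt) = 0.1, so t = −ln(0.9)/λ = 0.10536/0.0000571 ≈ 1845.19 hours.

1845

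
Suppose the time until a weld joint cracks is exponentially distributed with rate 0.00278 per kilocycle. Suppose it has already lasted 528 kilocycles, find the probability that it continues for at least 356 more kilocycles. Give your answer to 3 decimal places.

P(X > s+t | X > s) = e^(−λ(s+t))/e^(−λs) = e^(−λt), independent of s = 528.
P(X > 356) = e^(−0.98968) ≈ 0.372.

0.372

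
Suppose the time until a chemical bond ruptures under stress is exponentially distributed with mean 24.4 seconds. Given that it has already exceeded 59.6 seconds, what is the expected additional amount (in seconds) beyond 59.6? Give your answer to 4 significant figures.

24.40

The rate is λ = 1/24.4 = 0.0409836 per second.
By memorylessness, the remaining amount past any threshold is again Exp(λ) with mean 1/λ = 24.4 seconds.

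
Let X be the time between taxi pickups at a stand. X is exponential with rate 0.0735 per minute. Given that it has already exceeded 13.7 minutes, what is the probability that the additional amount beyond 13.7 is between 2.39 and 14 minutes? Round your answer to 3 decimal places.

Memoryless: the residual past 13.7 is again Exp(λ).
P(2.39 < residual < 14) = e^(−λ·2.39) − e^(−λ·14) = 0.83890 − 0.35736 ≈ 0.482.

0.482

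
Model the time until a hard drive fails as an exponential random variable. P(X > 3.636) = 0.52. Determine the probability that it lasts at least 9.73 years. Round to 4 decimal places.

0.1738

e^(−λ·3.636) = 0.52 ⇒ λ = −ln(0.52)/3.636 = 0.179848.
P(X > 9.73) = e^(−0.179848·9.73) = e^(−1.7499) ≈ 0.1738.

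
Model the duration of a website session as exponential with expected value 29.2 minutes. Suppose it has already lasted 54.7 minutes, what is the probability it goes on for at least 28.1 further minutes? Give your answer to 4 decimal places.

0.3820

The rate is λ = 1/29.2 = 0.0342466 per minute.
P(X > s+t | X > s) = e^(−λ(s+t))/e^(−λs) = e^(−λt), independent of s = 54.7.
P(X > 28.1) = e^(−0.96233) ≈ 0.3820.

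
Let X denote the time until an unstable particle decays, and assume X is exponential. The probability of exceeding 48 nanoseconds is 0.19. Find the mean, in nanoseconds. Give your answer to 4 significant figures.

28.90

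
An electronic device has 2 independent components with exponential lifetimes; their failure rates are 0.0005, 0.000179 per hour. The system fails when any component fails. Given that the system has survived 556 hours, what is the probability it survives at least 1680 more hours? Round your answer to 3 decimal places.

0.320

Time to first failure ~ Exp(Σλ) with Σλ = 0.000679.
By memorylessness, P(T > 556+1680 | T > 556) = P(T > 1680) = e^(−0.000679·1680) ≈ 0.320.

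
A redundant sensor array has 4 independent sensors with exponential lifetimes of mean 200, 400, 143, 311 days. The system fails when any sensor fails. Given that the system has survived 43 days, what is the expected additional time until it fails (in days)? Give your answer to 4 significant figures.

56.47

First-failure rate Σλ = 1/200 + 1/400 + 1/143 + 1/311 = 0.0177084.
By memorylessness the expected residual is 1/Σλ = 56.4702 days, regardless of the 43 already elapsed.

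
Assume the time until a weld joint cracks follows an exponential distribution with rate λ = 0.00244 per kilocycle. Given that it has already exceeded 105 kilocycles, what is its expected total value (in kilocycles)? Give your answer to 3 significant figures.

515

By memorylessness, E[X | X > 105] = 105 + 1/λ = 105 + 409.836 = 514.836 kilocycles.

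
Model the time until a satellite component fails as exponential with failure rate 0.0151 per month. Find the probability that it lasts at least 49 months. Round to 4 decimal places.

0.4772

P(X > 49) = e^(−λ·49) = e^(−0.7399) ≈ 0.4772.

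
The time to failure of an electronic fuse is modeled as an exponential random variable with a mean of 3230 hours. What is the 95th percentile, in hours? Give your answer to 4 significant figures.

9676

The rate is λ = 1/3230 = 0.000309598 per hour.
Set 1 − e^(−λt) = 0.95, so t = −ln(0.05)/λ = 2.9957/0.000309598 ≈ 9676.22 hours.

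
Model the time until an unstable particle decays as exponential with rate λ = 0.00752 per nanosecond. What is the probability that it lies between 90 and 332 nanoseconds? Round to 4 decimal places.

0.4259

P(90 < X < 332) = e^(−λ·90) − e^(−λ·332) = 0.50824 − 0.08236 ≈ 0.4259.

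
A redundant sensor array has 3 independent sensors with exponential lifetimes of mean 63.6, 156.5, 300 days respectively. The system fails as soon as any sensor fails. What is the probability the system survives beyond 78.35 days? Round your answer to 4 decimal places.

The first failure time is exponential with rate Σλ_i = 1/63.6 + 1/156.5 + 1/300 = 0.0254464 per day.
P(min > 78.35) = e^(−0.0254464·78.35) = e^(−1.9937) ≈ 0.1362.

0.1362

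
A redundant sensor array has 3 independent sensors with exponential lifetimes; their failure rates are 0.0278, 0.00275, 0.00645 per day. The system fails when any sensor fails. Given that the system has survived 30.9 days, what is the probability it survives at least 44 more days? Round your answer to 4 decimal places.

0.1963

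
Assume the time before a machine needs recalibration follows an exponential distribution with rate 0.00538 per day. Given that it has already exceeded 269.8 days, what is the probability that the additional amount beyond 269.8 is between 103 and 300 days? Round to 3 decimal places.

0.375

Memoryless: the residual past 269.8 is again Exp(λ).
P(103 < residual < 300) = e^(−λ·103) − e^(−λ·300) = 0.57457 − 0.19909 ≈ 0.375.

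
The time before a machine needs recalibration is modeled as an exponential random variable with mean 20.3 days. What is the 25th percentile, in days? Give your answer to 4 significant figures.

5.840

The rate is λ = 1/20.3 = 0.0492611 per day.
Set 1 − e^(−λt) = 0.25, so t = −ln(0.75)/λ = 0.28768/0.0492611 ≈ 5.83995 days.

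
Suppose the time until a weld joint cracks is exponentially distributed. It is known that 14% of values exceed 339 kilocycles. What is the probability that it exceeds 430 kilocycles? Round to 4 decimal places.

0.0826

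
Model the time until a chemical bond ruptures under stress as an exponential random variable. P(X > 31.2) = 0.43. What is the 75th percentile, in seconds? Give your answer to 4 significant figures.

e^(−λ·31.2) = 0.43 ⇒ λ = −ln(0.43)/31.2 = 0.0270503.
75th percentile: 1 − e^(−λt) = 0.75, t = −ln(0.25)/λ = 51.2487 seconds.

51.25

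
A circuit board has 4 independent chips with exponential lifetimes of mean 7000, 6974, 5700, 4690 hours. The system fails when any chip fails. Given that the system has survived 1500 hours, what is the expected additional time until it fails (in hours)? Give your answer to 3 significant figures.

First-failure rate Σλ = 1/7000 + 1/6974 + 1/5700 + 1/4690 = 0.000674905.
By memorylessness the expected residual is 1/Σλ = 1481.69 hours, regardless of the 1500 already elapsed.

1480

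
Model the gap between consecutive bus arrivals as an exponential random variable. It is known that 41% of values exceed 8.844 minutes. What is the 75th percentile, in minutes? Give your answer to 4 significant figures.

e^(−λ·8.844) = 0.41 ⇒ λ = −ln(0.41)/8.844 = 0.100814.
75th percentile: 1 − e^(−λt) = 0.75, t = −ln(0.25)/λ = 13.751 minutes.

13.75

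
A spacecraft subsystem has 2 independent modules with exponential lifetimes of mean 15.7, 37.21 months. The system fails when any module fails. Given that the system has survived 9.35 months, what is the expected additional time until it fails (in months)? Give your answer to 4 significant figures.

11.04

First-failure rate Σλ = 1/15.7 + 1/37.21 = 0.0905688.
By memorylessness the expected residual is 1/Σλ = 11.0413 months, regardless of the 9.35 already elapsed.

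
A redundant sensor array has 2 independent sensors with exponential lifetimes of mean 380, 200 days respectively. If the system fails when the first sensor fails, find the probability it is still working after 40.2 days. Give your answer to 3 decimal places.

The first failure time is exponential with rate Σλ_i = 1/380 + 1/200 = 0.00763158 per day.
P(min > 40.2) = e^(−0.00763158·40.2) = e^(−0.30679) ≈ 0.736.

0.736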